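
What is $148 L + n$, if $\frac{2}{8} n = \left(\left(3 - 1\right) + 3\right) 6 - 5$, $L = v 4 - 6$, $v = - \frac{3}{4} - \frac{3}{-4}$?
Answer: $-788$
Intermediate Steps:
$v = 0$ ($v = \left(-3\right) \frac{1}{4} - - \frac{3}{4} = - \frac{3}{4} + \frac{3}{4} = 0$)
$L = -6$ ($L = 0 \cdot 4 - 6 = 0 - 6 = -6$)
$n = 100$ ($n = 4 \left(\left(\left(3 - 1\right) + 3\right) 6 - 5\right) = 4 \left(\left(2 + 3\right) 6 - 5\right) = 4 \left(5 \cdot 6 - 5\right) = 4 \left(30 - 5\right) = 4 \cdot 25 = 100$)
$148 L + n = 148 \left(-6\right) + 100 = -888 + 100 = -788$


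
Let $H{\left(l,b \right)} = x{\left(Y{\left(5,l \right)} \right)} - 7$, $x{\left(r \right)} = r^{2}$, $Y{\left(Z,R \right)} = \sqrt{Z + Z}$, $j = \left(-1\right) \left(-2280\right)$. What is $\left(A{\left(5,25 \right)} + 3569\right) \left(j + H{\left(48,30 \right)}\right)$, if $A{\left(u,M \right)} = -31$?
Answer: $8077254$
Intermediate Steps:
$j = 2280$
$Y{\left(Z,R \right)} = \sqrt{2} \sqrt{Z}$ ($Y{\left(Z,R \right)} = \sqrt{2 Z} = \sqrt{2} \sqrt{Z}$)
$H{\left(l,b \right)} = 3$ ($H{\left(l,b \right)} = \left(\sqrt{2} \sqrt{5}\right)^{2} - 7 = \left(\sqrt{10}\right)^{2} - 7 = 10 - 7 = 3$)
$\left(A{\left(5,25 \right)} + 3569\right) \left(j + H{\left(48,30 \right)}\right) = \left(-31 + 3569\right) \left(2280 + 3\right) = 3538 \cdot 2283 = 8077254$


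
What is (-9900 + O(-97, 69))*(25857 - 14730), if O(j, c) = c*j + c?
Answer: -183862548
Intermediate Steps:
O(j, c) = c + c*j
(-9900 + O(-97, 69))*(25857 - 14730) = (-9900 + 69*(1 - 97))*(25857 - 14730) = (-9900 + 69*(-96))*11127 = (-9900 - 6624)*11127 = -16524*11127 = -183862548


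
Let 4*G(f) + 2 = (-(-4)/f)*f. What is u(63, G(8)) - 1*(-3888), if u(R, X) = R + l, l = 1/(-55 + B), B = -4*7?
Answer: 327932/83 ≈ 3951.0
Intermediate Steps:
B = -28
G(f) = ½ (G(f) = -½ + ((-(-4)/f)*f)/4 = -½ + ((4/f)*f)/4 = -½ + (¼)*4 = -½ + 1 = ½)
l = -1/83 (l = 1/(-55 - 28) = 1/(-83) = -1/83 ≈ -0.012048)
u(R, X) = -1/83 + R (u(R, X) = R - 1/83 = -1/83 + R)
u(63, G(8)) - 1*(-3888) = (-1/83 + 63) - 1*(-3888) = 5228/83 + 3888 = 327932/83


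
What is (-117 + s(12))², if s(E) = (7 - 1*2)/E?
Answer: 1957201/144 ≈ 13592.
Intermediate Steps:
s(E) = 5/E (s(E) = (7 - 2)/E = 5/E)
(-117 + s(12))² = (-117 + 5/12)² = (-1399/12)² = 1957201/144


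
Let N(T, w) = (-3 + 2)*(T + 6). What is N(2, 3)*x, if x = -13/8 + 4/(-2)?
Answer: 29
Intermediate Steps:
N(T, w) = -6 - T (N(T, w) = -(6 + T) = -6 - T)
x = -29/8 (x = -13*⅛ + 4*(-½) = -13/8 - 2 = -29/8 ≈ -3.6250)
N(2, 3)*x = (-6 - 1*2)*(-29/8) = (-6 - 2)*(-29/8) = -8*(-29/8) = 29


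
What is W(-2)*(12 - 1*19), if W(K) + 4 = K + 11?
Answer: -35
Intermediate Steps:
W(K) = 7 + K (W(K) = -4 + (K + 11) = -4 + (11 + K) = 7 + K)
W(-2)*(12 - 1*19) = (7 - 2)*(12 - 1*19) = 5*(12 - 19) = 5*(-7) = -35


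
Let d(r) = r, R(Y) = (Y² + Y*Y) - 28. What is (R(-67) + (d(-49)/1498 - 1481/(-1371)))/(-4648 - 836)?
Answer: -2626183637/1608972696 ≈ -1.6322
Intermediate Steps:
R(Y) = -28 + 2*Y² (R(Y) = (Y² + Y²) - 28 = 2*Y² - 28 = -28 + 2*Y²)
(R(-67) + (d(-49)/1498 - 1481/(-1371)))/(-4648 - 836) = ((-28 + 2*(-67)²) + (-49/1498 - 1481/(-1371)))/(-4648 - 836) = ((-28 + 2*4489) + (-49*1/1498 - 1481*(-1/1371)))/(-5484) = ((-28 + 8978) + (-7/214 + 1481/1371))*(-1/5484) = (8950 + 307337/293394)*(-1/5484) = (2626183637/293394)*(-1/5484) = -2626183637/1608972696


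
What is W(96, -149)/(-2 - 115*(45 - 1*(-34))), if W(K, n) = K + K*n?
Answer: 4736/3029 ≈ 1.5636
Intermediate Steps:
W(96, -149)/(-2 - 115*(45 - 1*(-34))) = (96*(1 - 149))/(-2 - 115*(45 - 1*(-34))) = (96*(-148))/(-2 - 115*(45 + 34)) = -14208/(-2 - 115*79) = -14208/(-2 - 9085) = -14208/(-9087) = -14208*(-1/9087) = 4736/3029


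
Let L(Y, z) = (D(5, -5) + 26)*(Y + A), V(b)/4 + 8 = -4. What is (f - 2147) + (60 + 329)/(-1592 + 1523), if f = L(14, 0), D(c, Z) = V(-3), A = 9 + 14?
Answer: -204698/69 ≈ -2966.6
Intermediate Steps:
A = 23
V(b) = -48 (V(b) = -32 + 4*(-4) = -32 - 16 = -48)
D(c, Z) = -48
L(Y, z) = -506 - 22*Y (L(Y, z) = (-48 + 26)*(Y + 23) = -22*(23 + Y) = -506 - 22*Y)
f = -814 (f = -506 - 22*14 = -506 - 308 = -814)
(f - 2147) + (60 + 329)/(-1592 + 1523) = (-814 - 2147) + (60 + 329)/(-1592 + 1523) = -2961 + 389/(-69) = -2961 + 389*(-1/69) = -2961 - 389/69 = -204698/69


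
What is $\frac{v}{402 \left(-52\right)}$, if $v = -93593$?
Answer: $\frac{93593}{20904} \approx 4.4773$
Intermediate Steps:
$\frac{v}{402 \left(-52\right)} = - \frac{93593}{402 \left(-52\right)} = - \frac{93593}{-20904} = \left(-93593\right) \left(- \frac{1}{20904}\right) = \frac{93593}{20904}$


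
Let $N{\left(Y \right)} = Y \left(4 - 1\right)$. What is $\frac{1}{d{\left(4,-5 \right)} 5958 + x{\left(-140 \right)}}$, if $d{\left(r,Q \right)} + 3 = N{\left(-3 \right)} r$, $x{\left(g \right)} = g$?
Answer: $- \frac{1}{232502} \approx -4.301 \cdot 10^{-6}$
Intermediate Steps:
$N{\left(Y \right)} = 3 Y$ ($N{\left(Y \right)} = Y 3 = 3 Y$)
$d{\left(r,Q \right)} = -3 - 9 r$ ($d{\left(r,Q \right)} = -3 + 3 \left(-3\right) r = -3 - 9 r$)
$\frac{1}{d{\left(4,-5 \right)} 5958 + x{\left(-140 \right)}} = \frac{1}{\left(-3 - 36\right) 5958 - 140} = \frac{1}{\left(-39\right) 5958 - 140} = \frac{1}{-232362 - 140} = \frac{1}{-232502} = - \frac{1}{232502}$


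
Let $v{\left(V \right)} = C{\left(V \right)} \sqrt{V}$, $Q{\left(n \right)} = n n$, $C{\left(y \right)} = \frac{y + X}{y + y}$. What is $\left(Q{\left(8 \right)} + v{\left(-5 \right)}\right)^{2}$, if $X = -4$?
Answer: $\frac{81839}{20} + \frac{576 i \sqrt{5}}{5} \approx 4091.9 + 257.6 i$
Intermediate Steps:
$C{\left(y \right)} = \frac{-4 + y}{2 y}$ ($C{\left(y \right)} = \frac{y - 4}{y + y} = \frac{-4 + y}{2 y}$)
$Q{\left(n \right)} = n^{2}$
$v{\left(V \right)} = \frac{-4 + V}{2 \sqrt{V}}$ ($v{\left(V \right)} = \frac{-4 + V}{2 V} \sqrt{V} = \frac{-4 + V}{2 \sqrt{V}}$)
$\left(Q{\left(8 \right)} + v{\left(-5 \right)}\right)^{2} = \left(8^{2} + \frac{-4 - 5}{2 i \sqrt{5}}\right)^{2} = \left(64 + \frac{1}{2} \left(- \frac{i \sqrt{5}}{5}\right) \left(-9\right)\right)^{2} = \left(64 + \frac{9 i \sqrt{5}}{10}\right)^{2}$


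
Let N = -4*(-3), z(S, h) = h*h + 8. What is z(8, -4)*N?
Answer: 288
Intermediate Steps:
z(S, h) = 8 + h² (z(S, h) = h² + 8 = 8 + h²)
N = 12
z(8, -4)*N = (8 + (-4)²)*12 = (8 + 16)*12 = 24*12 = 288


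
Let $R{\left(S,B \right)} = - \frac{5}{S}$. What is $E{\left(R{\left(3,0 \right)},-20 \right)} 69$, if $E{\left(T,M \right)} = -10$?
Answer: $-690$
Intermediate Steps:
$E{\left(R{\left(3,0 \right)},-20 \right)} 69 = \left(-10\right) 69 = -690$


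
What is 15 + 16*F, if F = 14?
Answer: 239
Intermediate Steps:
15 + 16*F = 15 + 16*14 = 15 + 224 = 239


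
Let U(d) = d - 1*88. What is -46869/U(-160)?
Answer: 46869/248 ≈ 188.99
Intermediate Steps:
U(d) = -88 + d (U(d) = d - 88 = -88 + d)
-46869/U(-160) = -46869/(-88 - 160) = -46869/(-248) = -46869*(-1/248) = 46869/248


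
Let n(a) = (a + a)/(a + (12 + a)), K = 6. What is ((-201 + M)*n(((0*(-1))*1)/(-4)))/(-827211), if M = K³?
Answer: 0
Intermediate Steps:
M = 216 (M = 6³ = 216)
n(a) = 2*a/(12 + 2*a) (n(a) = (2*a)/(12 + 2*a) = 2*a/(12 + 2*a))
((-201 + M)*n(((0*(-1))*1)/(-4)))/(-827211) = ((-201 + 216)*((((0*(-1))*1)/(-4))/(6 + ((0*(-1))*1)/(-4))))/(-827211) = (15*(((0*1)*(-¼))/(6 + (0*1)*(-¼))))*(-1/827211) = (15*((0*(-¼))/(6 + 0*(-¼))))*(-1/827211) = (15*(0/(6 + 0)))*(-1/827211) = (15*(0/6))*(-1/827211) = (15*(0*(⅙)))*(-1/827211) = (15*0)*(-1/827211) = 0*(-1/827211) = 0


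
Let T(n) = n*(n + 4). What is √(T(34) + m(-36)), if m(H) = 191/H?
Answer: √46321/6 ≈ 35.871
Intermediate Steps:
T(n) = n*(4 + n)
√(T(34) + m(-36)) = √(34*(4 + 34) + 191/(-36)) = √(34*38 + 191*(-1/36)) = √(1292 - 191/36) = √(46321/36) = √46321/6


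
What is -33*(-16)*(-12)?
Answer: -6336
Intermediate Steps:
-33*(-16)*(-12) = 528*(-12) = -6336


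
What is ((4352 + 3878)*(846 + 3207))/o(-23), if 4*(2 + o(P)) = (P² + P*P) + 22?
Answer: 16678095/134 ≈ 1.2446e+5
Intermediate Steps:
o(P) = 7/2 + P²/2 (o(P) = -2 + ((P² + P*P) + 22)/4 = -2 + ((P² + P²) + 22)/4 = -2 + (2*P² + 22)/4 = -2 + (22 + 2*P²)/4 = -2 + (11/2 + P²/2) = 7/2 + P²/2)
((4352 + 3878)*(846 + 3207))/o(-23) = ((4352 + 3878)*(846 + 3207))/(7/2 + (½)*(-23)²) = (8230*4053)/(7/2 + (½)*529) = 33356190/(7/2 + 529/2) = 33356190/268 = 33356190*(1/268) = 16678095/134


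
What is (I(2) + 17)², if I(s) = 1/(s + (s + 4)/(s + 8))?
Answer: 51076/169 ≈ 302.22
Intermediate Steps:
I(s) = 1/(s + (4 + s)/(8 + s))
(I(2) + 17)² = ((8 + 2)/(4 + 2² + 9*2) + 17)² = (10/(4 + 4 + 18) + 17)² = (10/26 + 17)² = ((1/26)*10 + 17)² = (5/13 + 17)² = (226/13)² = 51076/169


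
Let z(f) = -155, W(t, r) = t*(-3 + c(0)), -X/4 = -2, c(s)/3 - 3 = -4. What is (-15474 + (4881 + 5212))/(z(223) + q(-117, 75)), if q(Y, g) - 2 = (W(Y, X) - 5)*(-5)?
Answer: 5381/3638 ≈ 1.4791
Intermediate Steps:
c(s) = -3 (c(s) = 9 + 3*(-4) = 9 - 12 = -3)
X = 8 (X = -4*(-2) = 8)
W(t, r) = -6*t (W(t, r) = t*(-3 - 3) = t*(-6) = -6*t)
q(Y, g) = 27 + 30*Y (q(Y, g) = 2 + (-6*Y - 5)*(-5) = 2 + (-5 - 6*Y)*(-5) = 2 + (25 + 30*Y) = 27 + 30*Y)
(-15474 + (4881 + 5212))/(z(223) + q(-117, 75)) = (-15474 + (4881 + 5212))/(-155 + (27 + 30*(-117))) = (-15474 + 10093)/(-155 + (27 - 3510)) = -5381/(-155 - 3483) = -5381/(-3638) = -5381*(-1/3638) = 5381/3638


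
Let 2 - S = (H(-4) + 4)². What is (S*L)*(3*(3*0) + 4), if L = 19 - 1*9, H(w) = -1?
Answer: -280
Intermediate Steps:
L = 10 (L = 19 - 9 = 10)
S = -7 (S = 2 - (-1 + 4)² = 2 - 1*3² = 2 - 1*9 = 2 - 9 = -7)
(S*L)*(3*(3*0) + 4) = (-7*10)*(3*(3*0) + 4) = -70*(3*0 + 4) = -70*(0 + 4) = -70*4 = -280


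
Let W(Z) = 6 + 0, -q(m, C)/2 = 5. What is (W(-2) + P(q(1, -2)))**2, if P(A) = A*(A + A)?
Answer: 42436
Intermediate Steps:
q(m, C) = -10 (q(m, C) = -2*5 = -10)
W(Z) = 6
P(A) = 2*A**2 (P(A) = A*(2*A) = 2*A**2)
(W(-2) + P(q(1, -2)))**2 = (6 + 2*(-10)**2)**2 = (6 + 2*100)**2 = (6 + 200)**2 = 206**2 = 42436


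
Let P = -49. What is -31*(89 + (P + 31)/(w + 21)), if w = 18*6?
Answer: -118451/43 ≈ -2754.7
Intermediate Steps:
w = 108
-31*(89 + (P + 31)/(w + 21)) = -31*(89 + (-49 + 31)/(108 + 21)) = -31*(89 - 18/129) = -31*(89 - 18*1/129) = -31*(89 - 6/43) = -31*3821/43 = -118451/43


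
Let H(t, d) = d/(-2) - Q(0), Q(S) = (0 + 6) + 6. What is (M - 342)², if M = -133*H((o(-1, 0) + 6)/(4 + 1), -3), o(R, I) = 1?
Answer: 4447881/4 ≈ 1.1120e+6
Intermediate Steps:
Q(S) = 12 (Q(S) = 6 + 6 = 12)
H(t, d) = -12 - d/2 (H(t, d) = d/(-2) - 1*12 = d*(-½) - 12 = -d/2 - 12 = -12 - d/2)
M = 2793/2 (M = -133*(-12 - ½*(-3)) = -133*(-12 + 3/2) = -133*(-21/2) = 2793/2 ≈ 1396.5)
(M - 342)² = (2793/2 - 342)² = (2109/2)² = 4447881/4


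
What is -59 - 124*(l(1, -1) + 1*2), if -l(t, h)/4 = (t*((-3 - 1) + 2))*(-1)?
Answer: 685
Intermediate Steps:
l(t, h) = -8*t (l(t, h) = -4*t*((-3 - 1) + 2)*(-1) = -4*t*(-4 + 2)*(-1) = -4*t*(-2)*(-1) = -4*(-2*t)*(-1) = -8*t)
-59 - 124*(l(1, -1) + 1*2) = -59 - 124*(-8*1 + 1*2) = -59 - 124*(-8 + 2) = -59 - 124*(-6) = -59 + 744 = 685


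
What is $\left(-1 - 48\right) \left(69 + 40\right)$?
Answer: $-5341$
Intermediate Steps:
$\left(-1 - 48\right) \left(69 + 40\right) = \left(-49\right) 109 = -5341$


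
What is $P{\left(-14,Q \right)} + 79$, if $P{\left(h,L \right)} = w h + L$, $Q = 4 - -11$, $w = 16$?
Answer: $-130$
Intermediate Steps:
$Q = 15$ ($Q = 4 + 11 = 15$)
$P{\left(h,L \right)} = L + 16 h$ ($P{\left(h,L \right)} = 16 h + L = L + 16 h$)
$P{\left(-14,Q \right)} + 79 = \left(15 + 16 \left(-14\right)\right) + 79 = \left(15 - 224\right) + 79 = -209 + 79 = -130$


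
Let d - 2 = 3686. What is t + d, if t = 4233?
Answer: 7921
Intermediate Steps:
d = 3688 (d = 2 + 3686 = 3688)
t + d = 4233 + 3688 = 7921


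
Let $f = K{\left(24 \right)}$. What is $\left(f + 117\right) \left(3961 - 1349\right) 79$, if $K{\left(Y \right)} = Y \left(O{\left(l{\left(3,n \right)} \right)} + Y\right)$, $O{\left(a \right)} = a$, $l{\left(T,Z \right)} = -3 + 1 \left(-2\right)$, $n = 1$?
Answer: $118237404$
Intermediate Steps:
$l{\left(T,Z \right)} = -5$ ($l{\left(T,Z \right)} = -3 - 2 = -5$)
$K{\left(Y \right)} = Y \left(-5 + Y\right)$
$f = 456$ ($f = 24 \left(-5 + 24\right) = 24 \cdot 19 = 456$)
$\left(f + 117\right) \left(3961 - 1349\right) 79 = \left(456 + 117\right) \left(3961 - 1349\right) 79 = 573 \cdot 2612 \cdot 79 = 1496676 \cdot 79 = 118237404$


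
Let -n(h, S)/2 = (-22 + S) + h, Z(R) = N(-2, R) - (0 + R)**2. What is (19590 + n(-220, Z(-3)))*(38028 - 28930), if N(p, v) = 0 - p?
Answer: 182760624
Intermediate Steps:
N(p, v) = -p
Z(R) = 2 - R**2 (Z(R) = -1*(-2) - (0 + R)**2 = 2 - R**2)
n(h, S) = 44 - 2*S - 2*h (n(h, S) = -2*((-22 + S) + h) = -2*(-22 + S + h) = 44 - 2*S - 2*h)
(19590 + n(-220, Z(-3)))*(38028 - 28930) = (19590 + (44 - 2*(2 - 1*(-3)**2) - 2*(-220)))*(38028 - 28930) = (19590 + (44 - 2*(2 - 1*9) + 440))*9098 = (19590 + (44 - 2*(2 - 9) + 440))*9098 = (19590 + (44 - 2*(-7) + 440))*9098 = (19590 + (44 + 14 + 440))*9098 = (19590 + 498)*9098 = 20088*9098 = 182760624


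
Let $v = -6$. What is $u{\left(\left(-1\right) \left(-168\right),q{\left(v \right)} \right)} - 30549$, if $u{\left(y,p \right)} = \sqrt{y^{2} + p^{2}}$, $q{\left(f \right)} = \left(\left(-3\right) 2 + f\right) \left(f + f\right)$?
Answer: $-30549 + 24 \sqrt{85} \approx -30328.0$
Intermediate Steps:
$q{\left(f \right)} = 2 f \left(-6 + f\right)$ ($q{\left(f \right)} = \left(-6 + f\right) 2 f = 2 f \left(-6 + f\right)$)
$u{\left(y,p \right)} = \sqrt{p^{2} + y^{2}}$
$u{\left(\left(-1\right) \left(-168\right),q{\left(v \right)} \right)} - 30549 = \sqrt{\left(2 \left(-6\right) \left(-6 - 6\right)\right)^{2} + \left(\left(-1\right) \left(-168\right)\right)^{2}} - 30549 = \sqrt{\left(2 \left(-6\right) \left(-12\right)\right)^{2} + 168^{2}} - 30549 = \sqrt{144^{2} + 28224} - 30549 = \sqrt{20736 + 28224} - 30549 = \sqrt{48960} - 30549 = 24 \sqrt{85} - 30549 = -30549 + 24 \sqrt{85}$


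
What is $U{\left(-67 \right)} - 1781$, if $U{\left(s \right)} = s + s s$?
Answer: $2641$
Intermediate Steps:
$U{\left(s \right)} = s + s^{2}$
$U{\left(-67 \right)} - 1781 = - 67 \left(1 - 67\right) - 1781 = \left(-67\right) \left(-66\right) - 1781 = 4422 - 1781 = 2641$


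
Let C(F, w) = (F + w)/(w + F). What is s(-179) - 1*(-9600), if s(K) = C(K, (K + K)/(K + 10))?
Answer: 9601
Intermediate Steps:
C(F, w) = 1 (C(F, w) = (F + w)/(F + w) = 1)
s(K) = 1
s(-179) - 1*(-9600) = 1 - 1*(-9600) = 1 + 9600 = 9601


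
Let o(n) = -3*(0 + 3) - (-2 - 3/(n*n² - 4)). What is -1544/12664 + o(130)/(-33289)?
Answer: -4696954820655/38591323717684 ≈ -0.12171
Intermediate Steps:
o(n) = -7 + 3/(-4 + n³) (o(n) = -3*3 - (-2 - 3/(n³ - 4)) = -9 - (-2 - 3/(-4 + n³)) = -9 + (2 + 3/(-4 + n³)) = -7 + 3/(-4 + n³))
-1544/12664 + o(130)/(-33289) = -1544/12664 + ((31 - 7*130³)/(-4 + 130³))/(-33289) = -1544*1/12664 + ((31 - 7*2197000)/(-4 + 2197000))*(-1/33289) = -193/1583 + ((31 - 15379000)/2196996)*(-1/33289) = -193/1583 + ((1/2196996)*(-15378969))*(-1/33289) = -193/1583 - 5126323/732332*(-1/33289) = -193/1583 + 5126323/24378599948 = -4696954820655/38591323717684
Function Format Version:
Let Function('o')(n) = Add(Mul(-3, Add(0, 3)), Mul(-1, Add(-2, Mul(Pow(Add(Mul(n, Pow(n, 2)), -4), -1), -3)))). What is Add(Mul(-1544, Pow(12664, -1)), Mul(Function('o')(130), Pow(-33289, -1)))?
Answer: Rational(-4696954820655, 38591323717684) ≈ -0.12171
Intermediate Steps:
Function('o')(n) = Add(-7, Mul(3, Pow(Add(-4, Pow(n, 3)), -1))) (Function('o')(n) = Add(Mul(-3, 3), Mul(-1, Add(-2, Mul(Pow(Add(Pow(n, 3), -4), -1), -3)))) = Add(-9, Mul(-1, Add(-2, Mul(Pow(Add(-4, Pow(n, 3)), -1), -3)))) = Add(-9, Mul(-1, Add(-2, Mul(-3, Pow(Add(-4, Pow(n, 3)), -1))))) = Add(-9, Add(2, Mul(3, Pow(Add(-4, Pow(n, 3)), -1)))) = Add(-7, Mul(3, Pow(Add(-4, Pow(n, 3)), -1))))
Add(Mul(-1544, Pow(12664, -1)), Mul(Function('o')(130), Pow(-33289, -1))) = Add(Mul(-1544, Pow(12664, -1)), Mul(Mul(Pow(Add(-4, Pow(130, 3)), -1), Add(31, Mul(-7, Pow(130, 3)))), Pow(-33289, -1))) = Add(Mul(-1544, Rational(1, 12664)), Mul(Mul(Pow(Add(-4, 2197000), -1), Add(31, Mul(-7, 2197000))), Rational(-1, 33289))) = Add(Rational(-193, 1583), Mul(Mul(Pow(2196996, -1), Add(31, -15379000)), Rational(-1, 33289))) = Add(Rational(-193, 1583), Mul(Mul(Rational(1, 2196996), -15378969), Rational(-1, 33289))) = Add(Rational(-193, 1583), Mul(Rational(-5126323, 732332), Rational(-1, 33289))) = Add(Rational(-193, 1583), Rational(5126323, 24378599948)) = Rational(-4696954820655, 38591323717684)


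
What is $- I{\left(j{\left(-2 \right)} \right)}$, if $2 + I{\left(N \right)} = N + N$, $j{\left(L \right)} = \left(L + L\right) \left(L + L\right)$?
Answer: $-30$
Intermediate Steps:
$j{\left(L \right)} = 4 L^{2}$ ($j{\left(L \right)} = 2 L 2 L = 4 L^{2}$)
$I{\left(N \right)} = -2 + 2 N$ ($I{\left(N \right)} = -2 + \left(N + N\right) = -2 + 2 N$)
$- I{\left(j{\left(-2 \right)} \right)} = - (-2 + 2 \cdot 4 \left(-2\right)^{2}) = - (-2 + 2 \cdot 4 \cdot 4) = - (-2 + 2 \cdot 16) = - (-2 + 32) = \left(-1\right) 30 = -30$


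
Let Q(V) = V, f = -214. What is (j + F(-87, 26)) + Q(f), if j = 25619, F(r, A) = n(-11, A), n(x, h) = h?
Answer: 25431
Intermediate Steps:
F(r, A) = A
(j + F(-87, 26)) + Q(f) = (25619 + 26) - 214 = 25645 - 214 = 25431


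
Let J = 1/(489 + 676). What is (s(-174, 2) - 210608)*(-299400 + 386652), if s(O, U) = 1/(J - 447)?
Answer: -4784679787378722/260377 ≈ -1.8376e+10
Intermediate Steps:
J = 1/1165 ≈ 0.00085837
s(O, U) = -1165/520754 (s(O, U) = 1/(1/1165 - 447) = 1/(-520754/1165) = -1165/520754)
(s(-174, 2) - 210608)*(-299400 + 386652) = (-1165/520754 - 210608)*(-299400 + 386652) = -109674959597/520754*87252 = -4784679787378722/260377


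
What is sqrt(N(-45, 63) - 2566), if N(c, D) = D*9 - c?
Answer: I*sqrt(1954) ≈ 44.204*I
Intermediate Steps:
N(c, D) = -c + 9*D (N(c, D) = 9*D - c = -c + 9*D)
sqrt(N(-45, 63) - 2566) = sqrt((-1*(-45) + 9*63) - 2566) = sqrt((45 + 567) - 2566) = sqrt(612 - 2566) = sqrt(-1954) = I*sqrt(1954)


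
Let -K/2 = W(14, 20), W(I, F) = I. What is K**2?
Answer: 784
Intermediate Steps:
K = -28 (K = -2*14 = -28)
K**2 = (-28)**2 = 784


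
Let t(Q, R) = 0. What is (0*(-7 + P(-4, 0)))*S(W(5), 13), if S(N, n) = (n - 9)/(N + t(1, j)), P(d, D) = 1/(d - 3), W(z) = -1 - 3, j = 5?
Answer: 0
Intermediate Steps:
W(z) = -4
P(d, D) = 1/(-3 + d)
S(N, n) = (-9 + n)/N (S(N, n) = (n - 9)/(N + 0) = (-9 + n)/N)
(0*(-7 + P(-4, 0)))*S(W(5), 13) = (0*(-7 + 1/(-3 - 4)))*((-9 + 13)/(-4)) = (0*(-7 + 1/(-7)))*(-1/4*4) = (0*(-7 - 1/7))*(-1) = (0*(-50/7))*(-1) = 0*(-1) = 0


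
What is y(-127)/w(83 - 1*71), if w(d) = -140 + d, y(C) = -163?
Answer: 163/128 ≈ 1.2734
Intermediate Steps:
y(-127)/w(83 - 1*71) = -163/(-140 + (83 - 1*71)) = -163/(-140 + (83 - 71)) = -163/(-140 + 12) = -163/(-128) = -163*(-1/128) = 163/128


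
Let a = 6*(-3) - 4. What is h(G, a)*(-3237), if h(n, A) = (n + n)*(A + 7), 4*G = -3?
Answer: -145665/2 ≈ -72833.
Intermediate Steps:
a = -22 (a = -18 - 4 = -22)
G = -¾ (G = (¼)*(-3) = -¾ ≈ -0.75000)
h(n, A) = 2*n*(7 + A) (h(n, A) = (2*n)*(7 + A) = 2*n*(7 + A))
h(G, a)*(-3237) = (2*(-¾)*(7 - 22))*(-3237) = (2*(-¾)*(-15))*(-3237) = (45/2)*(-3237) = -145665/2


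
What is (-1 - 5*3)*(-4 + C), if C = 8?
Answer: -64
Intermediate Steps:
(-1 - 5*3)*(-4 + C) = (-1 - 5*3)*(-4 + 8) = (-1 - 15)*4 = -16*4 = -64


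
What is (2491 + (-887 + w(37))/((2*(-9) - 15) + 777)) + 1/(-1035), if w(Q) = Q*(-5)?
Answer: 79877474/32085 ≈ 2489.6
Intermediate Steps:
w(Q) = -5*Q
(2491 + (-887 + w(37))/((2*(-9) - 15) + 777)) + 1/(-1035) = (2491 + (-887 - 5*37)/((2*(-9) - 15) + 777)) + 1/(-1035) = (2491 + (-887 - 185)/((-18 - 15) + 777)) - 1/1035 = (2491 - 1072/(-33 + 777)) - 1/1035 = (2491 - 1072/744) - 1/1035 = (2491 - 1072*1/744) - 1/1035 = (2491 - 134/93) - 1/1035 = 231529/93 - 1/1035 = 79877474/32085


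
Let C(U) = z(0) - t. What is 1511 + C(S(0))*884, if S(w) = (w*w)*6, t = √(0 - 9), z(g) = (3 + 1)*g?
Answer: 1511 - 2652*I ≈ 1511.0 - 2652.0*I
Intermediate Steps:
z(g) = 4*g
t = 3*I (t = √(-9) = 3*I ≈ 3.0*I)
S(w) = 6*w² (S(w) = w²*6 = 6*w²)
C(U) = -3*I (C(U) = 4*0 - 3*I = 0 - 3*I = -3*I)
1511 + C(S(0))*884 = 1511 - 3*I*884 = 1511 - 2652*I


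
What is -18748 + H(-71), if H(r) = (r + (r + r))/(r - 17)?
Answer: -1649611/88 ≈ -18746.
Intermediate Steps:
H(r) = 3*r/(-17 + r) (H(r) = (r + 2*r)/(-17 + r) = (3*r)/(-17 + r) = 3*r/(-17 + r))
-18748 + H(-71) = -18748 + 3*(-71)/(-17 - 71) = -18748 + 3*(-71)/(-88) = -18748 + 3*(-71)*(-1/88) = -18748 + 213/88 = -1649611/88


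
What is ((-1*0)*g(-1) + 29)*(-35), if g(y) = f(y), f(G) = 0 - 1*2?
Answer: -1015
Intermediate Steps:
f(G) = -2 (f(G) = 0 - 2 = -2)
g(y) = -2
((-1*0)*g(-1) + 29)*(-35) = (-1*0*(-2) + 29)*(-35) = (0*(-2) + 29)*(-35) = (0 + 29)*(-35) = 29*(-35) = -1015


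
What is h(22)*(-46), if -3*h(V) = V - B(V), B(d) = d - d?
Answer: 1012/3 ≈ 337.33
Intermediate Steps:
B(d) = 0
h(V) = -V/3 (h(V) = -(V - 1*0)/3 = -(V + 0)/3 = -V/3)
h(22)*(-46) = -⅓*22*(-46) = -22/3*(-46) = 1012/3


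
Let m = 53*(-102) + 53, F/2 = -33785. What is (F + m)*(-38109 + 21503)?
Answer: 1210959338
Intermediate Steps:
F = -67570 (F = 2*(-33785) = -67570)
m = -5353 (m = -5406 + 53 = -5353)
(F + m)*(-38109 + 21503) = (-67570 - 5353)*(-38109 + 21503) = -72923*(-16606) = 1210959338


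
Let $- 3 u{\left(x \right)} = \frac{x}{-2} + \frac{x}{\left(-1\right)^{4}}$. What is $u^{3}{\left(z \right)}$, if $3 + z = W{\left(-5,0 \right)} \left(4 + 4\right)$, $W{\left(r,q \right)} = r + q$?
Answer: $\frac{79507}{216} \approx 368.09$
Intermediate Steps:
$W{\left(r,q \right)} = q + r$
$z = -43$ ($z = -3 + \left(0 - 5\right) \left(4 + 4\right) = -3 - 40 = -43$)
$u{\left(x \right)} = - \frac{x}{6}$ ($u{\left(x \right)} = - \frac{\frac{x}{-2} + \frac{x}{\left(-1\right)^{4}}}{3} = - \frac{x \left(- \frac{1}{2}\right) + \frac{x}{1}}{3} = - \frac{- \frac{x}{2} + x 1}{3} = - \frac{- \frac{x}{2} + x}{3} = - \frac{\frac{1}{2} x}{3} = - \frac{x}{6}$)
$u^{3}{\left(z \right)} = \left(\left(- \frac{1}{6}\right) \left(-43\right)\right)^{3} = \left(\frac{43}{6}\right)^{3} = \frac{79507}{216}$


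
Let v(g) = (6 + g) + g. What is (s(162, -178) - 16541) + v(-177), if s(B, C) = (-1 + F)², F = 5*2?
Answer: -16808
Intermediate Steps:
F = 10
v(g) = 6 + 2*g
s(B, C) = 81 (s(B, C) = (-1 + 10)² = 9² = 81)
(s(162, -178) - 16541) + v(-177) = (81 - 16541) + (6 + 2*(-177)) = -16460 + (6 - 354) = -16460 - 348 = -16808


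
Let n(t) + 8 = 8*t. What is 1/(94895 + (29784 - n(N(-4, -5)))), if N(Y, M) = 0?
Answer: 1/124687 ≈ 8.0201e-6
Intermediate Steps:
n(t) = -8 + 8*t
1/(94895 + (29784 - n(N(-4, -5)))) = 1/(94895 + (29784 - (-8 + 8*0))) = 1/(94895 + (29784 - (-8 + 0))) = 1/(94895 + (29784 - 1*(-8))) = 1/(94895 + (29784 + 8)) = 1/(94895 + 29792) = 1/124687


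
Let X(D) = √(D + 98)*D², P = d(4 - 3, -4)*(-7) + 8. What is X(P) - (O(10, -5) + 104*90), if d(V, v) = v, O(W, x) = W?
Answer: -9370 + 1296*√134 ≈ 5632.3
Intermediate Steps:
P = 36 (P = -4*(-7) + 8 = 28 + 8 = 36)
X(D) = D²*√(98 + D) (X(D) = √(98 + D)*D² = D²*√(98 + D))
X(P) - (O(10, -5) + 104*90) = 36²*√(98 + 36) - (10 + 104*90) = 1296*√134 - (10 + 9360) = 1296*√134 - 1*9370 = 1296*√134 - 9370 = -9370 + 1296*√134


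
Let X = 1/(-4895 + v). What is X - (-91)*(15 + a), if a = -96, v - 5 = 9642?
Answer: -35026991/4752 ≈ -7371.0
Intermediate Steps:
v = 9647 (v = 5 + 9642 = 9647)
X = 1/4752 (X = 1/(-4895 + 9647) = 1/4752 ≈ 0.00021044)
X - (-91)*(15 + a) = 1/4752 - (-91)*(15 - 96) = 1/4752 - (-91)*(-81) = 1/4752 - 1*7371 = 1/4752 - 7371 = -35026991/4752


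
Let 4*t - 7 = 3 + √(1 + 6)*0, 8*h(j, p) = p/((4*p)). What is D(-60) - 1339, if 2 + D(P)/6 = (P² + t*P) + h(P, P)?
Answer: 309587/16 ≈ 19349.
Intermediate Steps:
h(j, p) = 1/32 (h(j, p) = (p/((4*p)))/8 = (p*(1/(4*p)))/8 = (⅛)*(¼) = 1/32)
t = 5/2 (t = 7/4 + (3 + √(1 + 6)*0)/4 = 7/4 + (3 + √7*0)/4 = 7/4 + (3 + 0)/4 = 7/4 + (¼)*3 = 7/4 + ¾ = 5/2 ≈ 2.5000)
D(P) = -189/16 + 6*P² + 15*P (D(P) = -12 + 6*((P² + 5*P/2) + 1/32) = -12 + 6*(1/32 + P² + 5*P/2) = -12 + (3/16 + 6*P² + 15*P) = -189/16 + 6*P² + 15*P)
D(-60) - 1339 = (-189/16 + 6*(-60)² + 15*(-60)) - 1339 = (-189/16 + 6*3600 - 900) - 1339 = (-189/16 + 21600 - 900) - 1339 = 331011/16 - 1339 = 309587/16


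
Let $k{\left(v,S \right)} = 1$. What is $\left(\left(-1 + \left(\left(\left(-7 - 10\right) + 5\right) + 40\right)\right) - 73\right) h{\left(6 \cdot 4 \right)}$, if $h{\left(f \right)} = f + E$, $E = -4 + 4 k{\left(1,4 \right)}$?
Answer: $-1104$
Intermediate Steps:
$E = 0$ ($E = -4 + 4 \cdot 1 = -4 + 4 = 0$)
$h{\left(f \right)} = f$ ($h{\left(f \right)} = f + 0 = f$)
$\left(\left(-1 + \left(\left(\left(-7 - 10\right) + 5\right) + 40\right)\right) - 73\right) h{\left(6 \cdot 4 \right)} = \left(\left(-1 + \left(\left(\left(-7 - 10\right) + 5\right) + 40\right)\right) - 73\right) 6 \cdot 4 = \left(\left(-1 + \left(\left(-17 + 5\right) + 40\right)\right) - 73\right) 24 = \left(\left(-1 + \left(-12 + 40\right)\right) - 73\right) 24 = \left(\left(-1 + 28\right) - 73\right) 24 = \left(27 - 73\right) 24 = \left(-46\right) 24 = -1104$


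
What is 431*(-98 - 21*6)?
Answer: -96544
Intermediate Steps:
431*(-98 - 21*6) = 431*(-98 - 7*18) = 431*(-98 - 126) = 431*(-224) = -96544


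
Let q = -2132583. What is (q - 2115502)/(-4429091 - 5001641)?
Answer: 4248085/9430732 ≈ 0.45045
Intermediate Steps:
(q - 2115502)/(-4429091 - 5001641) = (-2132583 - 2115502)/(-4429091 - 5001641) = -4248085/(-9430732) = -4248085*(-1/9430732) = 4248085/9430732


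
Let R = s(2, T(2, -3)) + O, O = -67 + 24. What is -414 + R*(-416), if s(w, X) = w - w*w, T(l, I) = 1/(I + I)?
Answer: 18306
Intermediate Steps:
T(l, I) = 1/(2*I)
s(w, X) = w - w²
O = -43
R = -45 (R = 2*(1 - 1*2) - 43 = 2*(1 - 2) - 43 = 2*(-1) - 43 = -2 - 43 = -45)
-414 + R*(-416) = -414 - 45*(-416) = -414 + 18720 = 18306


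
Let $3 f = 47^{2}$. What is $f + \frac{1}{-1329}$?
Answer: $\frac{978586}{1329} \approx 736.33$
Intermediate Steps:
$f = \frac{2209}{3}$ ($f = \frac{47^{2}}{3} = \frac{1}{3} \cdot 2209 = \frac{2209}{3} \approx 736.33$)
$f + \frac{1}{-1329} = \frac{2209}{3} + \frac{1}{-1329} = \frac{2209}{3} - \frac{1}{1329} = \frac{978586}{1329}$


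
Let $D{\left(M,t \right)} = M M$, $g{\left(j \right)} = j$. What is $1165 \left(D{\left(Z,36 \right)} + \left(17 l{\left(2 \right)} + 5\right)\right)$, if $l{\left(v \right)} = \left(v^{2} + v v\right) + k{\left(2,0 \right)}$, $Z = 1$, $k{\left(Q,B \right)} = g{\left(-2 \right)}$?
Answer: $125820$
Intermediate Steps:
$k{\left(Q,B \right)} = -2$
$l{\left(v \right)} = -2 + 2 v^{2}$ ($l{\left(v \right)} = \left(v^{2} + v v\right) - 2 = \left(v^{2} + v^{2}\right) - 2 = 2 v^{2} - 2 = -2 + 2 v^{2}$)
$D{\left(M,t \right)} = M^{2}$
$1165 \left(D{\left(Z,36 \right)} + \left(17 l{\left(2 \right)} + 5\right)\right) = 1165 \left(1^{2} + \left(17 \left(-2 + 2 \cdot 2^{2}\right) + 5\right)\right) = 1165 \left(1 + \left(17 \left(-2 + 2 \cdot 4\right) + 5\right)\right) = 1165 \left(1 + \left(17 \left(-2 + 8\right) + 5\right)\right) = 1165 \left(1 + \left(17 \cdot 6 + 5\right)\right) = 1165 \left(1 + \left(102 + 5\right)\right) = 1165 \left(1 + 107\right) = 1165 \cdot 108 = 125820$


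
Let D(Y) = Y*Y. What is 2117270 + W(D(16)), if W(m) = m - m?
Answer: 2117270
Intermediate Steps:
D(Y) = Y**2
W(m) = 0
2117270 + W(D(16)) = 2117270 + 0 = 2117270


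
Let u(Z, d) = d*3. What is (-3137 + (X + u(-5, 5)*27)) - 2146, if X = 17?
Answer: -4861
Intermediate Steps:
u(Z, d) = 3*d
(-3137 + (X + u(-5, 5)*27)) - 2146 = (-3137 + (17 + (3*5)*27)) - 2146 = (-3137 + (17 + 15*27)) - 2146 = (-3137 + (17 + 405)) - 2146 = (-3137 + 422) - 2146 = -2715 - 2146 = -4861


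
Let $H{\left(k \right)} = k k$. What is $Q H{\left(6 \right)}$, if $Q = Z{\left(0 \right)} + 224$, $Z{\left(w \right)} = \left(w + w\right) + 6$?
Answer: $8280$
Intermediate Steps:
$H{\left(k \right)} = k^{2}$
$Z{\left(w \right)} = 6 + 2 w$ ($Z{\left(w \right)} = 2 w + 6 = 6 + 2 w$)
$Q = 230$ ($Q = \left(6 + 2 \cdot 0\right) + 224 = \left(6 + 0\right) + 224 = 6 + 224 = 230$)
$Q H{\left(6 \right)} = 230 \cdot 6^{2} = 230 \cdot 36 = 8280$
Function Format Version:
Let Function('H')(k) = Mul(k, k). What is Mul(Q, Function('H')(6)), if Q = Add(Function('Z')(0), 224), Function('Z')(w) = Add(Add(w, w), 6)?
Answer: 8280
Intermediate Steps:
Function('H')(k) = Pow(k, 2)
Function('Z')(w) = Add(6, Mul(2, w)) (Function('Z')(w) = Add(Mul(2, w), 6) = Add(6, Mul(2, w)))
Q = 230 (Q = Add(Add(6, Mul(2, 0)), 224) = Add(Add(6, 0), 224) = Add(6, 224) = 230)
Mul(Q, Function('H')(6)) = Mul(230, Pow(6, 2)) = Mul(230, 36) = 8280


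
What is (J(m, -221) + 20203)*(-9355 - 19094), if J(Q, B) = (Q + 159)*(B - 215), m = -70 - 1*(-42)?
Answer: 1050137937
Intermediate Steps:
m = -28 (m = -70 + 42 = -28)
J(Q, B) = (-215 + B)*(159 + Q) (J(Q, B) = (159 + Q)*(-215 + B) = (-215 + B)*(159 + Q))
(J(m, -221) + 20203)*(-9355 - 19094) = ((-34185 - 215*(-28) + 159*(-221) - 221*(-28)) + 20203)*(-9355 - 19094) = ((-34185 + 6020 - 35139 + 6188) + 20203)*(-28449) = (-57116 + 20203)*(-28449) = -36913*(-28449) = 1050137937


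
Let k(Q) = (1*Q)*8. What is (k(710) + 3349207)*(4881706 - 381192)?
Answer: 15098715911918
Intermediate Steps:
k(Q) = 8*Q (k(Q) = Q*8 = 8*Q)
(k(710) + 3349207)*(4881706 - 381192) = (8*710 + 3349207)*(4881706 - 381192) = (5680 + 3349207)*4500514 = 3354887*4500514 = 15098715911918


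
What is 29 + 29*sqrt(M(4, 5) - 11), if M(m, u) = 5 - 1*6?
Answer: 29 + 58*I*sqrt(3) ≈ 29.0 + 100.46*I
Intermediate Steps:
M(m, u) = -1 (M(m, u) = 5 - 6 = -1)
29 + 29*sqrt(M(4, 5) - 11) = 29 + 29*sqrt(-1 - 11) = 29 + 29*sqrt(-12) = 29 + 29*(2*I*sqrt(3)) = 29 + 58*I*sqrt(3)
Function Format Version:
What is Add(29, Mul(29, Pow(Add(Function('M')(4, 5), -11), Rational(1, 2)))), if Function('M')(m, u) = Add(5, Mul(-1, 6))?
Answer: Add(29, Mul(58, I, Pow(3, Rational(1, 2)))) ≈ Add(29.000, Mul(100.46, I))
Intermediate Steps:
Function('M')(m, u) = -1 (Function('M')(m, u) = Add(5, -6) = -1)
Add(29, Mul(29, Pow(Add(Function('M')(4, 5), -11), Rational(1, 2)))) = Add(29, Mul(29, Pow(Add(-1, -11), Rational(1, 2)))) = Add(29, Mul(29, Pow(-12, Rational(1, 2)))) = Add(29, Mul(29, Mul(2, I, Pow(3, Rational(1, 2))))) = Add(29, Mul(58, I, Pow(3, Rational(1, 2))))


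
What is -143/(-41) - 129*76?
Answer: -401821/41 ≈ -9800.5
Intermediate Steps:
-143/(-41) - 129*76 = -143*(-1/41) - 9804 = 143/41 - 9804 = -401821/41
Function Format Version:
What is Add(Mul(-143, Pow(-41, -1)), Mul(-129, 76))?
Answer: Rational(-401821, 41) ≈ -9800.5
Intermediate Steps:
Add(Mul(-143, Pow(-41, -1)), Mul(-129, 76)) = Add(Mul(-143, Rational(-1, 41)), -9804) = Add(Rational(143, 41), -9804) = Rational(-401821, 41)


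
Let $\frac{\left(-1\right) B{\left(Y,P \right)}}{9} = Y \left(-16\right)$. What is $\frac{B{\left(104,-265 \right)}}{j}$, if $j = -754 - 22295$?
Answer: $- \frac{128}{197} \approx -0.64975$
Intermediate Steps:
$B{\left(Y,P \right)} = 144 Y$ ($B{\left(Y,P \right)} = - 9 Y \left(-16\right) = - 9 \left(- 16 Y\right) = 144 Y$)
$j = -23049$ ($j = -754 - 22295 = -23049$)
$\frac{B{\left(104,-265 \right)}}{j} = \frac{144 \cdot 104}{-23049} = 14976 \left(- \frac{1}{23049}\right) = - \frac{128}{197}$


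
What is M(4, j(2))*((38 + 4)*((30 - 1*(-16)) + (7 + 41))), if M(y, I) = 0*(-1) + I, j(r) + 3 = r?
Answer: -3948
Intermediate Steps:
j(r) = -3 + r
M(y, I) = I (M(y, I) = 0 + I = I)
M(4, j(2))*((38 + 4)*((30 - 1*(-16)) + (7 + 41))) = (-3 + 2)*((38 + 4)*((30 - 1*(-16)) + (7 + 41))) = -42*((30 + 16) + 48) = -42*(46 + 48) = -42*94 = -1*3948 = -3948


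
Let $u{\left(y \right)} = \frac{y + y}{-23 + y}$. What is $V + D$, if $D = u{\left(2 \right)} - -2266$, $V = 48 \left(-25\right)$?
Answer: $\frac{22382}{21} \approx 1065.8$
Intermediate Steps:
$V = -1200$
$u{\left(y \right)} = \frac{2 y}{-23 + y}$
$D = \frac{47582}{21}$ ($D = 2 \cdot 2 \frac{1}{-23 + 2} - -2266 = 2 \cdot 2 \frac{1}{-21} + 2266 = 2 \cdot 2 \left(- \frac{1}{21}\right) + 2266 = - \frac{4}{21} + 2266 = \frac{47582}{21} \approx 2265.8$)
$V + D = -1200 + \frac{47582}{21} = \frac{22382}{21}$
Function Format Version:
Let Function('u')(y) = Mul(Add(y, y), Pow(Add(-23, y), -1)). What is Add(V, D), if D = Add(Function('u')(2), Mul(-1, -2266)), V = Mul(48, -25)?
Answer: Rational(22382, 21) ≈ 1065.8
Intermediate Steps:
V = -1200
Function('u')(y) = Mul(2, y, Pow(Add(-23, y), -1)) (Function('u')(y) = Mul(Mul(2, y), Pow(Add(-23, y), -1)) = Mul(2, y, Pow(Add(-23, y), -1)))
D = Rational(47582, 21) (D = Add(Mul(2, 2, Pow(Add(-23, 2), -1)), Mul(-1, -2266)) = Add(Mul(2, 2, Pow(-21, -1)), 2266) = Add(Mul(2, 2, Rational(-1, 21)), 2266) = Add(Rational(-4, 21), 2266) = Rational(47582, 21) ≈ 2265.8)
Add(V, D) = Add(-1200, Rational(47582, 21)) = Rational(22382, 21)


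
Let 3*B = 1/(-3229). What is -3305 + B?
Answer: -32015536/9687 ≈ -3305.0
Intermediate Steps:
B = -1/9687 (B = (⅓)/(-3229) = (⅓)*(-1/3229) = -1/9687 ≈ -0.00010323)
-3305 + B = -3305 - 1/9687 = -32015536/9687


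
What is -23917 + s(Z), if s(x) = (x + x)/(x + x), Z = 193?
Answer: -23916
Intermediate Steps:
s(x) = 1 (s(x) = (2*x)/((2*x)) = (2*x)*(1/(2*x)) = 1)
-23917 + s(Z) = -23917 + 1 = -23916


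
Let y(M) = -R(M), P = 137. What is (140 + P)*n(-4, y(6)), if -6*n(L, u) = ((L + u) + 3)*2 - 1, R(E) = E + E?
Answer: 2493/2 ≈ 1246.5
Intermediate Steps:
R(E) = 2*E
y(M) = -2*M
n(L, u) = -⅚ - L/3 - u/3 (n(L, u) = -(((L + u) + 3)*2 - 1)/6 = -((3 + L + u)*2 - 1)/6 = -((6 + 2*L + 2*u) - 1)/6 = -(5 + 2*L + 2*u)/6 = -⅚ - L/3 - u/3)
(140 + P)*n(-4, y(6)) = (140 + 137)*(-⅚ - ⅓*(-4) - (-2)*6/3) = 277*(-⅚ + 4/3 - ⅓*(-12)) = 277*(-⅚ + 4/3 + 4) = 277*(9/2) = 2493/2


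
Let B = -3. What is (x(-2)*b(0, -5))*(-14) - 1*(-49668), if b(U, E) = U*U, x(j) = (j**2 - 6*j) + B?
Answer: 49668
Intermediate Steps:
x(j) = -3 + j**2 - 6*j (x(j) = (j**2 - 6*j) - 3 = -3 + j**2 - 6*j)
b(U, E) = U**2
(x(-2)*b(0, -5))*(-14) - 1*(-49668) = ((-3 + (-2)**2 - 6*(-2))*0**2)*(-14) - 1*(-49668) = ((-3 + 4 + 12)*0)*(-14) + 49668 = (13*0)*(-14) + 49668 = 0*(-14) + 49668 = 0 + 49668 = 49668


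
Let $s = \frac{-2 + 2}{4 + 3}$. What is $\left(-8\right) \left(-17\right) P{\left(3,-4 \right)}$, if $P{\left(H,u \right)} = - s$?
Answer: $0$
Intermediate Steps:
$s = 0$ ($s = \frac{0}{7} = 0 \cdot \frac{1}{7} = 0$)
$P{\left(H,u \right)} = 0$ ($P{\left(H,u \right)} = \left(-1\right) 0 = 0$)
$\left(-8\right) \left(-17\right) P{\left(3,-4 \right)} = \left(-8\right) \left(-17\right) 0 = 136 \cdot 0 = 0$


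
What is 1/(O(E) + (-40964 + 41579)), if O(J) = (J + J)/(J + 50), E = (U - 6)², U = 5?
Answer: 51/31367 ≈ 0.0016259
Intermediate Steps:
E = 1 (E = (5 - 6)² = (-1)² = 1)
O(J) = 2*J/(50 + J) (O(J) = (2*J)/(50 + J) = 2*J/(50 + J))
1/(O(E) + (-40964 + 41579)) = 1/(2*1/(50 + 1) + (-40964 + 41579)) = 1/(2*1/51 + 615) = 1/(2*1*(1/51) + 615) = 1/(2/51 + 615) = 1/(31367/51) = 51/31367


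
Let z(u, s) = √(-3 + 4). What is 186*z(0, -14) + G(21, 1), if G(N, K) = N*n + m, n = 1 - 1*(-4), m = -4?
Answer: 287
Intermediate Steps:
n = 5 (n = 1 + 4 = 5)
z(u, s) = 1 (z(u, s) = √1 = 1)
G(N, K) = -4 + 5*N (G(N, K) = N*5 - 4 = 5*N - 4 = -4 + 5*N)
186*z(0, -14) + G(21, 1) = 186*1 + (-4 + 5*21) = 186 + (-4 + 105) = 186 + 101 = 287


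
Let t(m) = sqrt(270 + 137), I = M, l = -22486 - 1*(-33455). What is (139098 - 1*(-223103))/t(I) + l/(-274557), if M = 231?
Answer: -10969/274557 + 362201*sqrt(407)/407 ≈ 17954.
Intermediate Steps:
l = 10969 (l = -22486 + 33455 = 10969)
I = 231
t(m) = sqrt(407)
(139098 - 1*(-223103))/t(I) + l/(-274557) = (139098 - 1*(-223103))/(sqrt(407)) + 10969/(-274557) = (139098 + 223103)*(sqrt(407)/407) + 10969*(-1/274557) = 362201*(sqrt(407)/407) - 10969/274557 = 362201*sqrt(407)/407 - 10969/274557 = -10969/274557 + 362201*sqrt(407)/407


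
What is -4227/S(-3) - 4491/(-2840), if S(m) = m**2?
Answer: -3988087/8520 ≈ -468.09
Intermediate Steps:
-4227/S(-3) - 4491/(-2840) = -4227/((-3)**2) - 4491/(-2840) = -4227/9 - 4491*(-1/2840) = -4227*1/9 + 4491/2840 = -1409/3 + 4491/2840 = -3988087/8520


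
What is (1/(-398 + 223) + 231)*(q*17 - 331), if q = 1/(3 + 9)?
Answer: -1141978/15 ≈ -76132.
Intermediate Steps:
q = 1/12 ≈ 0.083333
(1/(-398 + 223) + 231)*(q*17 - 331) = (1/(-398 + 223) + 231)*((1/12)*17 - 331) = (1/(-175) + 231)*(17/12 - 331) = (-1/175 + 231)*(-3955/12) = (40424/175)*(-3955/12) = -1141978/15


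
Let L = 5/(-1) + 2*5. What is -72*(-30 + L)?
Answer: 1800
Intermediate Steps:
L = 5 (L = 5*(-1) + 10 = -5 + 10 = 5)
-72*(-30 + L) = -72*(-30 + 5) = -72*(-25) = 1800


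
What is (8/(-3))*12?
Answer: -32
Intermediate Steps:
(8/(-3))*12 = (8*(-⅓))*12 = -8/3*12 = -32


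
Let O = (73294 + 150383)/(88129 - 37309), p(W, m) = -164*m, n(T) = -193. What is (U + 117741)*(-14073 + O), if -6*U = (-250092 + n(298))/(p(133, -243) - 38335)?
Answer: -85154765609611629/51395960 ≈ -1.6568e+9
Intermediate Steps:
O = 74559/16940 (O = 223677/50820 = 223677*(1/50820) = 74559/16940 ≈ 4.4014)
U = 250285/9102 (U = -(-250092 - 193)/(6*(-164*(-243) - 38335)) = -(-250285)/(6*(39852 - 38335)) = -(-250285)/(6*1517) = -⅙*(-250285/1517) = 250285/9102 ≈ 27.498)
(U + 117741)*(-14073 + O) = (250285/9102 + 117741)*(-14073 + 74559/16940) = (1071928867/9102)*(-238322061/16940) = -85154765609611629/51395960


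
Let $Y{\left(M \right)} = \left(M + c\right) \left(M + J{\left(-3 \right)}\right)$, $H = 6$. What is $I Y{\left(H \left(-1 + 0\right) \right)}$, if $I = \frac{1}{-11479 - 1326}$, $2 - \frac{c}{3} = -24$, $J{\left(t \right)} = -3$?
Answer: $\frac{648}{12805} \approx 0.050605$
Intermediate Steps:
$c = 78$ ($c = 6 - -72 = 6 + 72 = 78$)
$Y{\left(M \right)} = \left(-3 + M\right) \left(78 + M\right)$ ($Y{\left(M \right)} = \left(M + 78\right) \left(M - 3\right) = \left(78 + M\right) \left(-3 + M\right) = \left(-3 + M\right) \left(78 + M\right)$)
$I = - \frac{1}{12805}$ ($I = \frac{1}{-12805} = - \frac{1}{12805} \approx -7.8095 \cdot 10^{-5}$)
$I Y{\left(H \left(-1 + 0\right) \right)} = - \frac{-234 + \left(6 \left(-1 + 0\right)\right)^{2} + 75 \cdot 6 \left(-1 + 0\right)}{12805} = - \frac{-234 + \left(6 \left(-1\right)\right)^{2} + 75 \cdot 6 \left(-1\right)}{12805} = - \frac{-234 + \left(-6\right)^{2} + 75 \left(-6\right)}{12805} = - \frac{-234 + 36 - 450}{12805} = \left(- \frac{1}{12805}\right) \left(-648\right) = \frac{648}{12805}$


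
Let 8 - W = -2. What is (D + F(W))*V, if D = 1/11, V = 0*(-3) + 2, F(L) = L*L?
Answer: 2202/11 ≈ 200.18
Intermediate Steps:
W = 10 (W = 8 - 1*(-2) = 8 + 2 = 10)
F(L) = L²
V = 2 (V = 0 + 2 = 2)
D = 1/11 ≈ 0.090909
(D + F(W))*V = (1/11 + 10²)*2 = (1/11 + 100)*2 = (1101/11)*2 = 2202/11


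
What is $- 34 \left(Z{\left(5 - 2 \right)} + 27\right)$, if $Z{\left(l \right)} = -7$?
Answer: $-680$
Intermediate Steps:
$- 34 \left(Z{\left(5 - 2 \right)} + 27\right) = - 34 \left(-7 + 27\right) = \left(-34\right) 20 = -680$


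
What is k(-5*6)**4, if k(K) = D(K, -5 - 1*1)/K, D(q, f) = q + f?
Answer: 1296/625 ≈ 2.0736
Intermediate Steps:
D(q, f) = f + q
k(K) = (-6 + K)/K (k(K) = ((-5 - 1*1) + K)/K = ((-5 - 1) + K)/K = (-6 + K)/K)
k(-5*6)**4 = ((-6 - 5*6)/((-5*6)))**4 = ((-6 - 30)/(-30))**4 = (-1/30*(-36))**4 = (6/5)**4 = 1296/625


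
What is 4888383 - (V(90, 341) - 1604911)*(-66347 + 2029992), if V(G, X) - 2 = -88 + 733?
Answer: 3150209870663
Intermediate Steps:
V(G, X) = 647 (V(G, X) = 2 + (-88 + 733) = 2 + 645 = 647)
4888383 - (V(90, 341) - 1604911)*(-66347 + 2029992) = 4888383 - (647 - 1604911)*(-66347 + 2029992) = 4888383 - (-1604264)*1963645 = 4888383 - 1*(-3150204982280) = 4888383 + 3150204982280 = 3150209870663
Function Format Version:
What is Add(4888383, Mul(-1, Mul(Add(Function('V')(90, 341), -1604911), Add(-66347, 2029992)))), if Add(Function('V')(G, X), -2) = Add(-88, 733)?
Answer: 3150209870663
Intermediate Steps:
Function('V')(G, X) = 647 (Function('V')(G, X) = Add(2, Add(-88, 733)) = Add(2, 645) = 647)
Add(4888383, Mul(-1, Mul(Add(Function('V')(90, 341), -1604911), Add(-66347, 2029992)))) = Add(4888383, Mul(-1, Mul(Add(647, -1604911), Add(-66347, 2029992)))) = Add(4888383, Mul(-1, Mul(-1604264, 1963645))) = Add(4888383, Mul(-1, -3150204982280)) = Add(4888383, 3150204982280) = 3150209870663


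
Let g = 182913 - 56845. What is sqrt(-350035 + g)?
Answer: I*sqrt(223967) ≈ 473.25*I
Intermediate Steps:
g = 126068
sqrt(-350035 + g) = sqrt(-350035 + 126068) = sqrt(-223967) = I*sqrt(223967)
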